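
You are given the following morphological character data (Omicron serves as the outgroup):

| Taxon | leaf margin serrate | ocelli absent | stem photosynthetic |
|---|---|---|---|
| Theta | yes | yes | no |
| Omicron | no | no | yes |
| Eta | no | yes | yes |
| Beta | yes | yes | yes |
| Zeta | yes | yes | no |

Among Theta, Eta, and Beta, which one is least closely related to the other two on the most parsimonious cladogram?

Eta

Character polarity is set by the outgroup: the derived state is whichever differs from the outgroup's state, so for stem photosynthetic the derived state is 'no', and for the remaining characters it is 'yes'.
Only Beta, Theta, and Zeta show the derived state 'yes' for leaf margin serrate, supporting them as a clade.
All ingroup taxa share the derived state 'yes' for ocelli absent; it defines the ingroup but does not resolve relationships within it.
stem photosynthetic: derived state 'no' in Theta and Zeta only — synapomorphy for {Theta, Zeta}.
Most parsimonious ingroup topology: (Eta,(Beta,(Theta,Zeta))).
Beta and Theta share a more recent common ancestor with each other than either does with Eta, so Eta is the least closely related of the three.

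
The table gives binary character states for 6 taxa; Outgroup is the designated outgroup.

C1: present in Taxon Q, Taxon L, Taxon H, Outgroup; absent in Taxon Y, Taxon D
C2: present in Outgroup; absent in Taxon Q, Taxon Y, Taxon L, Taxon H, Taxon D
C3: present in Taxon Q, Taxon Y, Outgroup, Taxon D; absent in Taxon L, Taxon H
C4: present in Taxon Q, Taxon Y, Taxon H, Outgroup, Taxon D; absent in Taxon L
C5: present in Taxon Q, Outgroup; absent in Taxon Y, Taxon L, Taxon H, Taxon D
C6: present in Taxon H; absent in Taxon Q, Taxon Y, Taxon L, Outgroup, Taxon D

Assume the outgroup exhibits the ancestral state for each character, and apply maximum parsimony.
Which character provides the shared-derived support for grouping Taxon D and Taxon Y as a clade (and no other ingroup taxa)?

Character polarity is set by the outgroup: the derived state is whichever differs from the outgroup's state, so for C1, C2, C3, C4, C5 the derived state is 'absent', and for the remaining characters it is 'present'.
C1 (derived state 'absent') is shared by Taxon D and Taxon Y — a synapomorphy uniting that clade.
C2 (derived state 'absent') is shared by all ingroup taxa — unites the whole ingroup.
Only Taxon H and Taxon L show the derived state 'absent' for C3, supporting them as a clade.
C4: derived state 'absent' in Taxon L only — an autapomorphy, so it tells us nothing about relationships among taxa.
C5 (derived state 'absent') is shared by Taxon D, Taxon H, Taxon L, and Taxon Y — a synapomorphy uniting that clade.
C6 (derived state 'present') is unique to Taxon H (autapomorphy; uninformative for grouping).
Most parsimonious ingroup topology: (((Taxon Y,Taxon D),(Taxon H,Taxon L)),Taxon Q).
The clade {Taxon D, Taxon Y} is supported by C1: its derived state 'absent' occurs in exactly those taxa and in no other taxon (including the outgroup).

C1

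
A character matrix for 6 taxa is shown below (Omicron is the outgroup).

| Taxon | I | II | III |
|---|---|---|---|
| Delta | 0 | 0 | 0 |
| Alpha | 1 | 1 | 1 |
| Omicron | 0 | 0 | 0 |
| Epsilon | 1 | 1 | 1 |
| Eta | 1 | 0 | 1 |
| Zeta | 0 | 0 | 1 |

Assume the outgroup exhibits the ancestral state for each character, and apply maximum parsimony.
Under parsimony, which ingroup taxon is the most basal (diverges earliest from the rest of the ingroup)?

The outgroup has state '0' for every character, so '1' is the derived state throughout.
Only Alpha, Epsilon, and Eta show the derived state '1' for I, supporting them as a clade.
II: derived state '1' in Alpha and Epsilon only — synapomorphy for {Alpha, Epsilon}.
Only Alpha, Epsilon, Eta, and Zeta show the derived state '1' for III, supporting them as a clade.
Most parsimonious ingroup topology: (((Eta,(Alpha,Epsilon)),Zeta),Delta).
Delta is sister to the clade containing all other ingroup taxa, so it is the earliest-diverging (most basal) ingroup lineage.

Delta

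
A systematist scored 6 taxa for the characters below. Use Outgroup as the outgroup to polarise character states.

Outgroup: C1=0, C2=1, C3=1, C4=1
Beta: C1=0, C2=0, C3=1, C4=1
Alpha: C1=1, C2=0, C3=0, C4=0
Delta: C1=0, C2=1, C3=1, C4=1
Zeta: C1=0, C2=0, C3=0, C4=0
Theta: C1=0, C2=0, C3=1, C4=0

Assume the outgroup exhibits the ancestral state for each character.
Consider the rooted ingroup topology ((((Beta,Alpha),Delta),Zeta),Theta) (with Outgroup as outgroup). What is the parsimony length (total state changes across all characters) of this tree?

8

Map each character onto ((((Beta,Alpha),Delta),Zeta),Theta) (rooted by Outgroup) and count the minimum state changes it requires (Fitch parsimony):
C1: 1; C2: 2; C3: 2; C4: 3.
Total tree length = 8.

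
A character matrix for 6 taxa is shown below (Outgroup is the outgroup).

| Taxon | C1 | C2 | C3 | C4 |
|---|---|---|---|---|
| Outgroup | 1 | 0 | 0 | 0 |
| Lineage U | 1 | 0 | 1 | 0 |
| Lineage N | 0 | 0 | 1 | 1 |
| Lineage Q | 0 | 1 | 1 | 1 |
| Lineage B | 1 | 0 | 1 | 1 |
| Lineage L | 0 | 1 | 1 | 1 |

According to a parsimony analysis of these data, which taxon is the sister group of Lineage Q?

Character polarity is set by the outgroup: the derived state is whichever differs from the outgroup's state, so for C1 the derived state is '0', and for the remaining characters it is '1'.
C1 (derived state '0') is shared by Lineage L, Lineage N, and Lineage Q — a synapomorphy uniting that clade.
C2 (derived state '1') is shared by Lineage L and Lineage Q — a synapomorphy uniting that clade.
C3 (derived state '1') is shared by all ingroup taxa — unites the whole ingroup.
Only Lineage B, Lineage L, Lineage N, and Lineage Q show the derived state '1' for C4, supporting them as a clade.
Most parsimonious ingroup topology: (Lineage U,((Lineage N,(Lineage Q,Lineage L)),Lineage B)).
Lineage Q and Lineage L form a cherry on this tree, so they are sister taxa.

Lineage L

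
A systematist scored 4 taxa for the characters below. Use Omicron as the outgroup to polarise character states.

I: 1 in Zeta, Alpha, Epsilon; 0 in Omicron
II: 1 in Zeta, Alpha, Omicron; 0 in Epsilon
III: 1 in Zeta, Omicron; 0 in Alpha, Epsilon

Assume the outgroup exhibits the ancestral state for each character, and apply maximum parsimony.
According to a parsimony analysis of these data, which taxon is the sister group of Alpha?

Epsilon

Character polarity is set by the outgroup: the derived state is whichever differs from the outgroup's state, so for II, III the derived state is '0', and for the remaining characters it is '1'.
All ingroup taxa share the derived state '1' for I; it defines the ingroup but does not resolve relationships within it.
II (derived state '0') is unique to Epsilon (autapomorphy; uninformative for grouping).
III: derived state '0' in Alpha and Epsilon only — synapomorphy for {Alpha, Epsilon}.
Most parsimonious ingroup topology: (Zeta,(Alpha,Epsilon)).
Alpha and Epsilon form a cherry on this tree, so they are sister taxa.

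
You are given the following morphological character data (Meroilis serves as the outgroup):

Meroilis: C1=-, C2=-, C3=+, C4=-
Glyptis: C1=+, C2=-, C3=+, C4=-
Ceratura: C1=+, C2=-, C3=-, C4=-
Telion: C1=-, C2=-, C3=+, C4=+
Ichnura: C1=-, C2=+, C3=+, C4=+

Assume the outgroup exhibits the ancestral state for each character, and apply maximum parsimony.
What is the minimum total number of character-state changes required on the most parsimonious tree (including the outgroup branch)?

4

Character polarity is set by the outgroup: the derived state is whichever differs from the outgroup's state, so for C3 the derived state is '-', and for the remaining characters it is '+'.
C1: derived state '+' in Ceratura and Glyptis only — synapomorphy for {Ceratura, Glyptis}.
C2 (derived state '+') is unique to Ichnura (autapomorphy; uninformative for grouping).
C3 (derived state '-') is unique to Ceratura (autapomorphy; uninformative for grouping).
C4 (derived state '+') is shared by Ichnura and Telion — a synapomorphy uniting that clade.
Most parsimonious ingroup topology: ((Glyptis,Ceratura),(Telion,Ichnura)).
Changes per character on this tree: C1: 1; C2: 1; C3: 1; C4: 1.
Total = 4.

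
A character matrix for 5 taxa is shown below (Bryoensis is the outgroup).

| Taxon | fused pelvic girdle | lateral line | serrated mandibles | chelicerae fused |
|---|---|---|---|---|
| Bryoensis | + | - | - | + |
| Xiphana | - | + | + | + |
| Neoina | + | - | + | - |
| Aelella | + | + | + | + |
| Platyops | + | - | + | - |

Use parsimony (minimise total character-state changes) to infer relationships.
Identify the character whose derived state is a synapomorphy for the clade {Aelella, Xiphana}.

lateral line

Character polarity is set by the outgroup: the derived state is whichever differs from the outgroup's state, so for fused pelvic girdle, chelicerae fused the derived state is '-', and for the remaining characters it is '+'.
fused pelvic girdle (derived state '-') is unique to Xiphana (autapomorphy; uninformative for grouping).
lateral line (derived state '+') is shared by Aelella and Xiphana — a synapomorphy uniting that clade.
serrated mandibles (derived state '+') is shared by all ingroup taxa — unites the whole ingroup.
Only Neoina and Platyops show the derived state '-' for chelicerae fused, supporting them as a clade.
Most parsimonious ingroup topology: ((Xiphana,Aelella),(Neoina,Platyops)).
The clade {Aelella, Xiphana} is supported by lateral line: its derived state '+' occurs in exactly those taxa and in no other taxon (including the outgroup).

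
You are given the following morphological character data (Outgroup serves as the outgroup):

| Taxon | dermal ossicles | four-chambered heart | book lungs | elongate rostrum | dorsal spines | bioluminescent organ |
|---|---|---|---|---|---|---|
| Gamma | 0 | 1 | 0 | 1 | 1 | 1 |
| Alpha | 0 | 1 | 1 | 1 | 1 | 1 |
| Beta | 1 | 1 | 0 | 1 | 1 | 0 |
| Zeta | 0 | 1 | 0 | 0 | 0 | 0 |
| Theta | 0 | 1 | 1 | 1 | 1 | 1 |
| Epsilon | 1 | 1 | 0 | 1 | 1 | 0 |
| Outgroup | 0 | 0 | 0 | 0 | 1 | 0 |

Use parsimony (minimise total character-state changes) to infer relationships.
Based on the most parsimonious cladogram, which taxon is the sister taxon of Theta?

Alpha

Character polarity is set by the outgroup: the derived state is whichever differs from the outgroup's state, so for dorsal spines the derived state is '0', and for the remaining characters it is '1'.
dermal ossicles: derived state '1' in Beta and Epsilon only — synapomorphy for {Beta, Epsilon}.
four-chambered heart (derived state '1') is shared by all ingroup taxa — unites the whole ingroup.
Only Alpha and Theta show the derived state '1' for book lungs, supporting them as a clade.
elongate rostrum: derived state '1' in Alpha, Beta, Epsilon, Gamma, and Theta only — synapomorphy for {Alpha, Beta, Epsilon, Gamma, Theta}.
dorsal spines: derived state '0' in Zeta only — an autapomorphy, so it tells us nothing about relationships among taxa.
bioluminescent organ: derived state '1' in Alpha, Gamma, and Theta only — synapomorphy for {Alpha, Gamma, Theta}.
Most parsimonious ingroup topology: (((Beta,Epsilon),((Theta,Alpha),Gamma)),Zeta).
Theta and Alpha form a cherry on this tree, so they are sister taxa.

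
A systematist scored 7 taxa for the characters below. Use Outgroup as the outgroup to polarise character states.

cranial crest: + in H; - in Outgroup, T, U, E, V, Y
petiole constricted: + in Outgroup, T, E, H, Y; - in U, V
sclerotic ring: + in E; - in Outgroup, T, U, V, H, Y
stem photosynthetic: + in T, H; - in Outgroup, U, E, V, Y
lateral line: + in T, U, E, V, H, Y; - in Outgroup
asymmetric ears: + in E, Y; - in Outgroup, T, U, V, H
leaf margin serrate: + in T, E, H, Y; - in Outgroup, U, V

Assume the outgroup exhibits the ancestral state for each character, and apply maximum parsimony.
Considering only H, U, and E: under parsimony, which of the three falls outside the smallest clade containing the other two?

Character polarity is set by the outgroup: the derived state is whichever differs from the outgroup's state, so for petiole constricted the derived state is '-', and for the remaining characters it is '+'.
cranial crest (derived state '+') is unique to H (autapomorphy; uninformative for grouping).
petiole constricted (derived state '-') is shared by U and V — a synapomorphy uniting that clade.
sclerotic ring: derived state '+' in E only — an autapomorphy, so it tells us nothing about relationships among taxa.
stem photosynthetic (derived state '+') is shared by H and T — a synapomorphy uniting that clade.
lateral line (derived state '+') is shared by all ingroup taxa — unites the whole ingroup.
asymmetric ears: derived state '+' in E and Y only — synapomorphy for {E, Y}.
Only E, H, T, and Y show the derived state '+' for leaf margin serrate, supporting them as a clade.
Most parsimonious ingroup topology: (((T,H),(E,Y)),(U,V)).
E and H share a more recent common ancestor with each other than either does with U, so U is the least closely related of the three.

U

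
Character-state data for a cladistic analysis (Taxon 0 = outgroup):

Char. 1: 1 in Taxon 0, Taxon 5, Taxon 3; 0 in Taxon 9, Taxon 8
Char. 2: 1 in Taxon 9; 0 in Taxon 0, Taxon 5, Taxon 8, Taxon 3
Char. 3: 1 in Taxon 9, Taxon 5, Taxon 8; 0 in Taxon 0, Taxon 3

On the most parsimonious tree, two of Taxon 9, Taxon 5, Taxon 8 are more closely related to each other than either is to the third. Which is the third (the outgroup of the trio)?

Character polarity is set by the outgroup: the derived state is whichever differs from the outgroup's state, so for Char. 1 the derived state is '0', and for the remaining characters it is '1'.
Only Taxon 8 and Taxon 9 show the derived state '0' for Char. 1, supporting them as a clade.
Char. 2: derived state '1' in Taxon 9 only — an autapomorphy, so it tells us nothing about relationships among taxa.
Only Taxon 5, Taxon 8, and Taxon 9 show the derived state '1' for Char. 3, supporting them as a clade.
Most parsimonious ingroup topology: (((Taxon 9,Taxon 8),Taxon 5),Taxon 3).
Taxon 8 and Taxon 9 share a more recent common ancestor with each other than either does with Taxon 5, so Taxon 5 is the least closely related of the three.

Taxon 5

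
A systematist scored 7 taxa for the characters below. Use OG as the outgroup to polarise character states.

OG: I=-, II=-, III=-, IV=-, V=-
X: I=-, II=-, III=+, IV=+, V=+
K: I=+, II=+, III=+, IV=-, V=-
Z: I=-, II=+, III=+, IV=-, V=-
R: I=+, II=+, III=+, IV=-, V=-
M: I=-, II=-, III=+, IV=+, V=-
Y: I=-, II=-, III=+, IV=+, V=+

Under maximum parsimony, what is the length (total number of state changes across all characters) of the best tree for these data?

The outgroup has state '-' for every character, so '+' is the derived state throughout.
I (derived state '+') is shared by K and R — a synapomorphy uniting that clade.
II: derived state '+' in K, R, and Z only — synapomorphy for {K, R, Z}.
All ingroup taxa share the derived state '+' for III; it defines the ingroup but does not resolve relationships within it.
IV (derived state '+') is shared by M, X, and Y — a synapomorphy uniting that clade.
V: derived state '+' in X and Y only — synapomorphy for {X, Y}.
Most parsimonious ingroup topology: (((X,Y),M),((K,R),Z)).
Changes per character on this tree: I: 1; II: 1; III: 1; IV: 1; V: 1.
Total = 5.

5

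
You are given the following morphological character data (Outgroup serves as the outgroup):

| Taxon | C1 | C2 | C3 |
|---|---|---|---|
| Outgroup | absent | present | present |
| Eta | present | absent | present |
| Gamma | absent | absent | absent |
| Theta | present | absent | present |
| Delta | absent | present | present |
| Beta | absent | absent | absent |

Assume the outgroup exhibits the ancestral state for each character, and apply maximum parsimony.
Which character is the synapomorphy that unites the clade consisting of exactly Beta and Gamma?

C3

Character polarity is set by the outgroup: the derived state is whichever differs from the outgroup's state, so for C2, C3 the derived state is 'absent', and for the remaining characters it is 'present'.
C1: derived state 'present' in Eta and Theta only — synapomorphy for {Eta, Theta}.
Only Beta, Eta, Gamma, and Theta show the derived state 'absent' for C2, supporting them as a clade.
C3: derived state 'absent' in Beta and Gamma only — synapomorphy for {Beta, Gamma}.
Most parsimonious ingroup topology: (((Eta,Theta),(Gamma,Beta)),Delta).
The clade {Beta, Gamma} is supported by C3: its derived state 'absent' occurs in exactly those taxa and in no other taxon (including the outgroup).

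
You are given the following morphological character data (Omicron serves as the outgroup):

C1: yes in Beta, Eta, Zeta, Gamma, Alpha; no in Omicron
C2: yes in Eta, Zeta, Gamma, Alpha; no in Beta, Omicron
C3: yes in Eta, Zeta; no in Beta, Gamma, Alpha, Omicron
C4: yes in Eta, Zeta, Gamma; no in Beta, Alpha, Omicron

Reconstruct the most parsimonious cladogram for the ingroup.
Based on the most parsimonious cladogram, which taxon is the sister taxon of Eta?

The outgroup has state 'no' for every character, so 'yes' is the derived state throughout.
All ingroup taxa share the derived state 'yes' for C1; it defines the ingroup but does not resolve relationships within it.
C2 (derived state 'yes') is shared by Alpha, Eta, Gamma, and Zeta — a synapomorphy uniting that clade.
C3 (derived state 'yes') is shared by Eta and Zeta — a synapomorphy uniting that clade.
Only Eta, Gamma, and Zeta show the derived state 'yes' for C4, supporting them as a clade.
Most parsimonious ingroup topology: (((Gamma,(Eta,Zeta)),Alpha),Beta).
Eta and Zeta form a cherry on this tree, so they are sister taxa.

Zeta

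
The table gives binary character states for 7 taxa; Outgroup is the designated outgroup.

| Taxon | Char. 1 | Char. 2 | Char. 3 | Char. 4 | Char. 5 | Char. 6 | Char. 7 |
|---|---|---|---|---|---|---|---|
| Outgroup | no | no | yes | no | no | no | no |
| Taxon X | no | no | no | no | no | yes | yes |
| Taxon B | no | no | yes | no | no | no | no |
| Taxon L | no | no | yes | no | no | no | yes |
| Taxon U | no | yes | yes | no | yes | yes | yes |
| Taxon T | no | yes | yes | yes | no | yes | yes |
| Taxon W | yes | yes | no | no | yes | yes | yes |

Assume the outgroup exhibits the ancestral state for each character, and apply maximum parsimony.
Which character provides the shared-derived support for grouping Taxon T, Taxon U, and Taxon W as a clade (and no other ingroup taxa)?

Char. 2

Character polarity is set by the outgroup: the derived state is whichever differs from the outgroup's state, so for Char. 3 the derived state is 'no', and for the remaining characters it is 'yes'.
Char. 1: derived state 'yes' in Taxon W only — an autapomorphy, so it tells us nothing about relationships among taxa.
Char. 2 (derived state 'yes') is shared by Taxon T, Taxon U, and Taxon W — a synapomorphy uniting that clade.
Char. 3 (state 'no') occurs in Taxon W and Taxon X but conflicts with the nesting implied by the other characters — most parsimoniously interpreted as homoplasy.
Char. 4 (derived state 'yes') is unique to Taxon T (autapomorphy; uninformative for grouping).
Only Taxon U and Taxon W show the derived state 'yes' for Char. 5, supporting them as a clade.
Char. 6: derived state 'yes' in Taxon T, Taxon U, Taxon W, and Taxon X only — synapomorphy for {Taxon T, Taxon U, Taxon W, Taxon X}.
Char. 7: derived state 'yes' in Taxon L, Taxon T, Taxon U, Taxon W, and Taxon X only — synapomorphy for {Taxon L, Taxon T, Taxon U, Taxon W, Taxon X}.
Most parsimonious ingroup topology: (((Taxon X,((Taxon U,Taxon W),Taxon T)),Taxon L),Taxon B).
The clade {Taxon T, Taxon U, Taxon W} is supported by Char. 2: its derived state 'yes' occurs in exactly those taxa and in no other taxon (including the outgroup).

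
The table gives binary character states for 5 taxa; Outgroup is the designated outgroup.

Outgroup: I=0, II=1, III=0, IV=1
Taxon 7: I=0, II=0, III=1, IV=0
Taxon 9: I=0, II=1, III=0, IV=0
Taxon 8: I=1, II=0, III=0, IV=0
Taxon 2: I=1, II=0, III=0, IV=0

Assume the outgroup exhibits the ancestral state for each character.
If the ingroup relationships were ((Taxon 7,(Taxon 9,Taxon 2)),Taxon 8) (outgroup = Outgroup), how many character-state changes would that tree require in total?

6

Map each character onto ((Taxon 7,(Taxon 9,Taxon 2)),Taxon 8) (rooted by Outgroup) and count the minimum state changes it requires (Fitch parsimony):
I: 2; II: 2; III: 1; IV: 1.
Total tree length = 6.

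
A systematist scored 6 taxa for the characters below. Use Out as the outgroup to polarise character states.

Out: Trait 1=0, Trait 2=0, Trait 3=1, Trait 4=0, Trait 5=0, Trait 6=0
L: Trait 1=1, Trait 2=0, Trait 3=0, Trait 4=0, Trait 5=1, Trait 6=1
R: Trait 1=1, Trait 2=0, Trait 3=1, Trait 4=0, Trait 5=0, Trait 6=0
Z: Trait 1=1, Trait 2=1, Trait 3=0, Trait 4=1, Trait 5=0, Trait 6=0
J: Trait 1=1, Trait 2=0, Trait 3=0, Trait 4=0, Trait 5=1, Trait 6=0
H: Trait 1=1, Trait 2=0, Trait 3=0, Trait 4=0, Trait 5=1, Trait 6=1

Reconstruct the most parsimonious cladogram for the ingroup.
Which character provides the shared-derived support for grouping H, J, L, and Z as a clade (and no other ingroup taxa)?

Character polarity is set by the outgroup: the derived state is whichever differs from the outgroup's state, so for Trait 3 the derived state is '0', and for the remaining characters it is '1'.
Trait 1 (derived state '1') is shared by all ingroup taxa — unites the whole ingroup.
Trait 2: derived state '1' in Z only — an autapomorphy, so it tells us nothing about relationships among taxa.
Trait 3 (derived state '0') is shared by H, J, L, and Z — a synapomorphy uniting that clade.
Trait 4: derived state '1' in Z only — an autapomorphy, so it tells us nothing about relationships among taxa.
Trait 5: derived state '1' in H, J, and L only — synapomorphy for {H, J, L}.
Trait 6 (derived state '1') is shared by H and L — a synapomorphy uniting that clade.
Most parsimonious ingroup topology: ((((L,H),J),Z),R).
The clade {H, J, L, Z} is supported by Trait 3: its derived state '0' occurs in exactly those taxa and in no other taxon (including the outgroup).

Trait 3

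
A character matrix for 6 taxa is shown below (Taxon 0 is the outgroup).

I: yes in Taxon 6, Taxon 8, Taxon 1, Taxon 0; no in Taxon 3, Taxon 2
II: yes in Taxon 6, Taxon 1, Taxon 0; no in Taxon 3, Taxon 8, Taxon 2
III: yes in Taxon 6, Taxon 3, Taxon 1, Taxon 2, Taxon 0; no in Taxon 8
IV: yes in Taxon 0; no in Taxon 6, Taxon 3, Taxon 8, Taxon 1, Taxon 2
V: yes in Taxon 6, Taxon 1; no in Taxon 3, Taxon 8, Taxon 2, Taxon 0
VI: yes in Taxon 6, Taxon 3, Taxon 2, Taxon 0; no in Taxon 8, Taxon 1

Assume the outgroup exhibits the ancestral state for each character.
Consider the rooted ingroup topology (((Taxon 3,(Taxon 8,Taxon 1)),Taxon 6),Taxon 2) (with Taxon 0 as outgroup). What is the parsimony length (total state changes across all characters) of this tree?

Map each character onto (((Taxon 3,(Taxon 8,Taxon 1)),Taxon 6),Taxon 2) (rooted by Taxon 0) and count the minimum state changes it requires (Fitch parsimony):
I: 2; II: 3; III: 1; IV: 1; V: 2; VI: 1.
Total tree length = 10.

10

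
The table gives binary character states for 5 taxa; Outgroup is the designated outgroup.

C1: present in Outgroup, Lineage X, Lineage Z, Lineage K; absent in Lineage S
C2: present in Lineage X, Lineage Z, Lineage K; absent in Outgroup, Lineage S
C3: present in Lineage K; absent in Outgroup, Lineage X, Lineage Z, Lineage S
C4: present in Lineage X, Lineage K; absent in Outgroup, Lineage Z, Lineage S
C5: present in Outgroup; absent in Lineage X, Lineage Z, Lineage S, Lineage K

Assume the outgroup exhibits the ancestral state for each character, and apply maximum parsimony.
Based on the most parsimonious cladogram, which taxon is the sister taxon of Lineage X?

Lineage K

Character polarity is set by the outgroup: the derived state is whichever differs from the outgroup's state, so for C1, C5 the derived state is 'absent', and for the remaining characters it is 'present'.
C1 (derived state 'absent') is unique to Lineage S (autapomorphy; uninformative for grouping).
C2 (derived state 'present') is shared by Lineage K, Lineage X, and Lineage Z — a synapomorphy uniting that clade.
C3: derived state 'present' in Lineage K only — an autapomorphy, so it tells us nothing about relationships among taxa.
C4 (derived state 'present') is shared by Lineage K and Lineage X — a synapomorphy uniting that clade.
All ingroup taxa share the derived state 'absent' for C5; it defines the ingroup but does not resolve relationships within it.
Most parsimonious ingroup topology: (((Lineage X,Lineage K),Lineage Z),Lineage S).
Lineage X and Lineage K form a cherry on this tree, so they are sister taxa.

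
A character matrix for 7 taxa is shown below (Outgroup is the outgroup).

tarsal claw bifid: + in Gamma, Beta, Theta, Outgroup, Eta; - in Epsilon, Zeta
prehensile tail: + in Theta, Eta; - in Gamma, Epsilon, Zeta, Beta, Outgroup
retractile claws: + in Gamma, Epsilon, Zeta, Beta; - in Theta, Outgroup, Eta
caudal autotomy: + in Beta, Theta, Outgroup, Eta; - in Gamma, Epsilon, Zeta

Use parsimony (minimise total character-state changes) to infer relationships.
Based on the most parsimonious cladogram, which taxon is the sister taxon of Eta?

Theta

Character polarity is set by the outgroup: the derived state is whichever differs from the outgroup's state, so for tarsal claw bifid, caudal autotomy the derived state is '-', and for the remaining characters it is '+'.
tarsal claw bifid (derived state '-') is shared by Epsilon and Zeta — a synapomorphy uniting that clade.
Only Eta and Theta show the derived state '+' for prehensile tail, supporting them as a clade.
retractile claws (derived state '+') is shared by Beta, Epsilon, Gamma, and Zeta — a synapomorphy uniting that clade.
caudal autotomy: derived state '-' in Epsilon, Gamma, and Zeta only — synapomorphy for {Epsilon, Gamma, Zeta}.
Most parsimonious ingroup topology: ((Theta,Eta),((Gamma,(Zeta,Epsilon)),Beta)).
Eta and Theta form a cherry on this tree, so they are sister taxa.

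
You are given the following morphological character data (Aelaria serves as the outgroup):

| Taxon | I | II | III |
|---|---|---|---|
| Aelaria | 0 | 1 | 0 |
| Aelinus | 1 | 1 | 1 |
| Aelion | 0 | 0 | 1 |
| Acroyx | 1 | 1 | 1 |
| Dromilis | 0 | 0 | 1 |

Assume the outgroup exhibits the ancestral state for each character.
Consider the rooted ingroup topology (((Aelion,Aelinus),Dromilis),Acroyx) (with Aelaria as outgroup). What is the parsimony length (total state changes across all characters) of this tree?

5

Map each character onto (((Aelion,Aelinus),Dromilis),Acroyx) (rooted by Aelaria) and count the minimum state changes it requires (Fitch parsimony):
I: 2; II: 2; III: 1.
Total tree length = 5.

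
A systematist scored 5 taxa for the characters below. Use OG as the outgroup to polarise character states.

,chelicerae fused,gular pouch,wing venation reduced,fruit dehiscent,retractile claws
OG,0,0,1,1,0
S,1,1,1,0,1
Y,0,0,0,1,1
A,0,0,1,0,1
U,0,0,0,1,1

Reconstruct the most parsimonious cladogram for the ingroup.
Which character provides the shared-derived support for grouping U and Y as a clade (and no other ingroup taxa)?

Character polarity is set by the outgroup: the derived state is whichever differs from the outgroup's state, so for wing venation reduced, fruit dehiscent the derived state is '0', and for the remaining characters it is '1'.
chelicerae fused: derived state '1' in S only — an autapomorphy, so it tells us nothing about relationships among taxa.
gular pouch: derived state '1' in S only — an autapomorphy, so it tells us nothing about relationships among taxa.
wing venation reduced (derived state '0') is shared by U and Y — a synapomorphy uniting that clade.
fruit dehiscent: derived state '0' in A and S only — synapomorphy for {A, S}.
retractile claws (derived state '1') is shared by all ingroup taxa — unites the whole ingroup.
Most parsimonious ingroup topology: ((S,A),(Y,U)).
The clade {U, Y} is supported by wing venation reduced: its derived state '0' occurs in exactly those taxa and in no other taxon (including the outgroup).

wing venation reduced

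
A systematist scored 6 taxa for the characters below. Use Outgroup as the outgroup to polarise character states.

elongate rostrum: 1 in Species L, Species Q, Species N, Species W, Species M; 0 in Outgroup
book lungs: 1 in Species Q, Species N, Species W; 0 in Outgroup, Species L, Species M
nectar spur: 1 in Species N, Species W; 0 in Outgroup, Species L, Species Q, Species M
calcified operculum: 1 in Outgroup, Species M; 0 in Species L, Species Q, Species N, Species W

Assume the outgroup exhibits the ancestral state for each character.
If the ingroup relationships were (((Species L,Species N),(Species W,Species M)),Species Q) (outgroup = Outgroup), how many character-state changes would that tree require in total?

8

Map each character onto (((Species L,Species N),(Species W,Species M)),Species Q) (rooted by Outgroup) and count the minimum state changes it requires (Fitch parsimony):
elongate rostrum: 1; book lungs: 3; nectar spur: 2; calcified operculum: 2.
Total tree length = 8.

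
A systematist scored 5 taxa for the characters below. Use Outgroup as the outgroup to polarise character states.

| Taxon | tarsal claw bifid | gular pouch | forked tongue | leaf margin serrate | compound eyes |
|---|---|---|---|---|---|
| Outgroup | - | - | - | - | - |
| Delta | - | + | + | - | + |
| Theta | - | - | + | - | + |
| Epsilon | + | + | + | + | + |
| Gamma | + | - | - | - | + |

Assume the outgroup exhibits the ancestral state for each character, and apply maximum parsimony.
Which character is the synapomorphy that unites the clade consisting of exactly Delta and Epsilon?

The outgroup has state '-' for every character, so '+' is the derived state throughout.
tarsal claw bifid (state '+') occurs in Epsilon and Gamma but conflicts with the nesting implied by the other characters — most parsimoniously interpreted as homoplasy.
gular pouch (derived state '+') is shared by Delta and Epsilon — a synapomorphy uniting that clade.
forked tongue: derived state '+' in Delta, Epsilon, and Theta only — synapomorphy for {Delta, Epsilon, Theta}.
leaf margin serrate (derived state '+') is unique to Epsilon (autapomorphy; uninformative for grouping).
compound eyes (derived state '+') is shared by all ingroup taxa — unites the whole ingroup.
Most parsimonious ingroup topology: (((Delta,Epsilon),Theta),Gamma).
The clade {Delta, Epsilon} is supported by gular pouch: its derived state '+' occurs in exactly those taxa and in no other taxon (including the outgroup).

gular pouch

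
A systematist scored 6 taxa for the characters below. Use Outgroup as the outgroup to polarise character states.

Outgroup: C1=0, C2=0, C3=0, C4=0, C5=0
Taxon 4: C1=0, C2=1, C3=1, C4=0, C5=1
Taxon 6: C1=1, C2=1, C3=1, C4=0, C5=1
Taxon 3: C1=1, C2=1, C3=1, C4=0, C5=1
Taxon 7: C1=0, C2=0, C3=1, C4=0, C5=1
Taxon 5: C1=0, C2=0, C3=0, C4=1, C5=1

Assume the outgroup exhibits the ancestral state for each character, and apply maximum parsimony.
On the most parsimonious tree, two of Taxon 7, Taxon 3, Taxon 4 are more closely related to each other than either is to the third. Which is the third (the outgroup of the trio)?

Taxon 7

The outgroup has state '0' for every character, so '1' is the derived state throughout.
C1 (derived state '1') is shared by Taxon 3 and Taxon 6 — a synapomorphy uniting that clade.
C2 (derived state '1') is shared by Taxon 3, Taxon 4, and Taxon 6 — a synapomorphy uniting that clade.
Only Taxon 3, Taxon 4, Taxon 6, and Taxon 7 show the derived state '1' for C3, supporting them as a clade.
C4 (derived state '1') is unique to Taxon 5 (autapomorphy; uninformative for grouping).
C5 (derived state '1') is shared by all ingroup taxa — unites the whole ingroup.
Most parsimonious ingroup topology: (((Taxon 4,(Taxon 6,Taxon 3)),Taxon 7),Taxon 5).
Taxon 4 and Taxon 3 share a more recent common ancestor with each other than either does with Taxon 7, so Taxon 7 is the least closely related of the three.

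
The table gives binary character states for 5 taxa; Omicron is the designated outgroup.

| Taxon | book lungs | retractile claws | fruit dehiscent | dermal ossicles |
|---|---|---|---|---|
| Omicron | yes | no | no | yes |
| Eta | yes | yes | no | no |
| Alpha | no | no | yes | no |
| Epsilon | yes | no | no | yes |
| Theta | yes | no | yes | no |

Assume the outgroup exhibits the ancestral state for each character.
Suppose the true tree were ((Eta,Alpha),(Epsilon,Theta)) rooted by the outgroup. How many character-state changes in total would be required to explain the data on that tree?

6

Map each character onto ((Eta,Alpha),(Epsilon,Theta)) (rooted by Omicron) and count the minimum state changes it requires (Fitch parsimony):
book lungs: 1; retractile claws: 1; fruit dehiscent: 2; dermal ossicles: 2.
Total tree length = 6.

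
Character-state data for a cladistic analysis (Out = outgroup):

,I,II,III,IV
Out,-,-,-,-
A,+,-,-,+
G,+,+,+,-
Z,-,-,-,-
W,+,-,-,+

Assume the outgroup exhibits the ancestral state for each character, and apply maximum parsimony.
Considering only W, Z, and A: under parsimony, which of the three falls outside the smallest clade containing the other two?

The outgroup has state '-' for every character, so '+' is the derived state throughout.
I (derived state '+') is shared by A, G, and W — a synapomorphy uniting that clade.
II (derived state '+') is unique to G (autapomorphy; uninformative for grouping).
III (derived state '+') is unique to G (autapomorphy; uninformative for grouping).
IV: derived state '+' in A and W only — synapomorphy for {A, W}.
Most parsimonious ingroup topology: (((A,W),G),Z).
W and A share a more recent common ancestor with each other than either does with Z, so Z is the least closely related of the three.

Z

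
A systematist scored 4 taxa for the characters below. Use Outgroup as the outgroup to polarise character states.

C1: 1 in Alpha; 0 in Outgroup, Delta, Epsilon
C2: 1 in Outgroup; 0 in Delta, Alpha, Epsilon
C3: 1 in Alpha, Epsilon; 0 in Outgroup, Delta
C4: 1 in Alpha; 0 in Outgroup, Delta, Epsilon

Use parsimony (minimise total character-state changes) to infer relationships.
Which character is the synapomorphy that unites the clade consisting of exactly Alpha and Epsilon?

Character polarity is set by the outgroup: the derived state is whichever differs from the outgroup's state, so for C2 the derived state is '0', and for the remaining characters it is '1'.
C1: derived state '1' in Alpha only — an autapomorphy, so it tells us nothing about relationships among taxa.
All ingroup taxa share the derived state '0' for C2; it defines the ingroup but does not resolve relationships within it.
Only Alpha and Epsilon show the derived state '1' for C3, supporting them as a clade.
C4 (derived state '1') is unique to Alpha (autapomorphy; uninformative for grouping).
Most parsimonious ingroup topology: (Delta,(Alpha,Epsilon)).
The clade {Alpha, Epsilon} is supported by C3: its derived state '1' occurs in exactly those taxa and in no other taxon (including the outgroup).

C3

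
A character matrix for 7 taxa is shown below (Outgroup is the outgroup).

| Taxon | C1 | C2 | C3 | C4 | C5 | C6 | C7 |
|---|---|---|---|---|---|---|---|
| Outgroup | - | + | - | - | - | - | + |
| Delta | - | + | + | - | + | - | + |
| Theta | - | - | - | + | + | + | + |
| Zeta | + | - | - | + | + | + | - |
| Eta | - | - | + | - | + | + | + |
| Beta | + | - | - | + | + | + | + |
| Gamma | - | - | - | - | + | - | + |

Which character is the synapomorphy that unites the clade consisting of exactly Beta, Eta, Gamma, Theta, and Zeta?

Character polarity is set by the outgroup: the derived state is whichever differs from the outgroup's state, so for C2, C7 the derived state is '-', and for the remaining characters it is '+'.
C1: derived state '+' in Beta and Zeta only — synapomorphy for {Beta, Zeta}.
C2: derived state '-' in Beta, Eta, Gamma, Theta, and Zeta only — synapomorphy for {Beta, Eta, Gamma, Theta, Zeta}.
C3 (state '+') occurs in Delta and Eta but conflicts with the nesting implied by the other characters — most parsimoniously interpreted as homoplasy.
C4 (derived state '+') is shared by Beta, Theta, and Zeta — a synapomorphy uniting that clade.
C5 (derived state '+') is shared by all ingroup taxa — unites the whole ingroup.
C6 (derived state '+') is shared by Beta, Eta, Theta, and Zeta — a synapomorphy uniting that clade.
C7 (derived state '-') is unique to Zeta (autapomorphy; uninformative for grouping).
Most parsimonious ingroup topology: (Delta,(((Theta,(Zeta,Beta)),Eta),Gamma)).
The clade {Beta, Eta, Gamma, Theta, Zeta} is supported by C2: its derived state '-' occurs in exactly those taxa and in no other taxon (including the outgroup).

C2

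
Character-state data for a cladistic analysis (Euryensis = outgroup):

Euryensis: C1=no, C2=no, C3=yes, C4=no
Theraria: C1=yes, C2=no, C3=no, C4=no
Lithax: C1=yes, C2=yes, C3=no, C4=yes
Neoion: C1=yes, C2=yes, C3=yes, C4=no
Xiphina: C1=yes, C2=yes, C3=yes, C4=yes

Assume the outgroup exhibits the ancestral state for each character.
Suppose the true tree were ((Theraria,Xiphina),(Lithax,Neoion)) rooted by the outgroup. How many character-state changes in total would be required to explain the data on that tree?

Map each character onto ((Theraria,Xiphina),(Lithax,Neoion)) (rooted by Euryensis) and count the minimum state changes it requires (Fitch parsimony):
C1: 1; C2: 2; C3: 2; C4: 2.
Total tree length = 7.

7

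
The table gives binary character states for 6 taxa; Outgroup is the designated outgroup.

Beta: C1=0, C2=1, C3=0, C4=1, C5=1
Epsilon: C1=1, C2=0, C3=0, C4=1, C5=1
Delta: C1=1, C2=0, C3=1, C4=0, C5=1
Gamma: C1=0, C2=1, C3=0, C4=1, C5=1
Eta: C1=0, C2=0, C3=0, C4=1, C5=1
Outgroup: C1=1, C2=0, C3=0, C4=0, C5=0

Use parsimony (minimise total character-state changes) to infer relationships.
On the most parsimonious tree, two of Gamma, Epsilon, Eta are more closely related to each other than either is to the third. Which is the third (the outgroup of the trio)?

Character polarity is set by the outgroup: the derived state is whichever differs from the outgroup's state, so for C1 the derived state is '0', and for the remaining characters it is '1'.
C1: derived state '0' in Beta, Eta, and Gamma only — synapomorphy for {Beta, Eta, Gamma}.
C2: derived state '1' in Beta and Gamma only — synapomorphy for {Beta, Gamma}.
C3: derived state '1' in Delta only — an autapomorphy, so it tells us nothing about relationships among taxa.
C4: derived state '1' in Beta, Epsilon, Eta, and Gamma only — synapomorphy for {Beta, Epsilon, Eta, Gamma}.
C5 (derived state '1') is shared by all ingroup taxa — unites the whole ingroup.
Most parsimonious ingroup topology: ((((Beta,Gamma),Eta),Epsilon),Delta).
Gamma and Eta share a more recent common ancestor with each other than either does with Epsilon, so Epsilon is the least closely related of the three.

Epsilon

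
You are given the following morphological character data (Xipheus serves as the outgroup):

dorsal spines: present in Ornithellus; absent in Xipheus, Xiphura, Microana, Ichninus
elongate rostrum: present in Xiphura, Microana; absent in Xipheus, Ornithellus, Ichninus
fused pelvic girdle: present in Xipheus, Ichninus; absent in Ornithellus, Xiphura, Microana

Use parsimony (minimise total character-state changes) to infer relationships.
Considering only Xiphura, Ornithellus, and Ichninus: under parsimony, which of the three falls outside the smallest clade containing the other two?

Character polarity is set by the outgroup: the derived state is whichever differs from the outgroup's state, so for fused pelvic girdle the derived state is 'absent', and for the remaining characters it is 'present'.
dorsal spines (derived state 'present') is unique to Ornithellus (autapomorphy; uninformative for grouping).
elongate rostrum: derived state 'present' in Microana and Xiphura only — synapomorphy for {Microana, Xiphura}.
Only Microana, Ornithellus, and Xiphura show the derived state 'absent' for fused pelvic girdle, supporting them as a clade.
Most parsimonious ingroup topology: ((Ornithellus,(Xiphura,Microana)),Ichninus).
Ornithellus and Xiphura share a more recent common ancestor with each other than either does with Ichninus, so Ichninus is the least closely related of the three.

Ichninus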